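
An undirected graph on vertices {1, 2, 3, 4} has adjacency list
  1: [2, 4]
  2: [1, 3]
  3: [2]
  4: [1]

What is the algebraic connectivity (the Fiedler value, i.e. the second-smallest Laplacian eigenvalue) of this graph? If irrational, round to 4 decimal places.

Reading degrees in the order [1, 2, 3, 4] gives [2, 2, 1, 1]; set D = diag(2, 2, 1, 1) and form L = D - A. Computing the eigenvalues of L and sorting gives [0, 0.5858, 2, 3.4142]. The Fiedler value lambda_2 = 0.5858 is strictly positive, so the graph is connected. The eigenvalues sum to 6, which equals trace(L) = 2|E|. There is one zero in the spectrum, matching the 1 component.

0.5858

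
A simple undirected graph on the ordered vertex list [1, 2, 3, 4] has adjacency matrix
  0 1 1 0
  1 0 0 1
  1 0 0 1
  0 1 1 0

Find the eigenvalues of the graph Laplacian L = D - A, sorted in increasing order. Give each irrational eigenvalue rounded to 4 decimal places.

Each diagonal entry of L is the vertex degree and each off-diagonal entry is -1 where an edge is present, 0 otherwise; in the order [1, 2, 3, 4] the diagonal is [2, 2, 2, 2]. The multiplicity of 0 as a Laplacian eigenvalue equals the number of connected components. The single zero eigenvalue shows the graph is connected.

[0, 2, 2, 4]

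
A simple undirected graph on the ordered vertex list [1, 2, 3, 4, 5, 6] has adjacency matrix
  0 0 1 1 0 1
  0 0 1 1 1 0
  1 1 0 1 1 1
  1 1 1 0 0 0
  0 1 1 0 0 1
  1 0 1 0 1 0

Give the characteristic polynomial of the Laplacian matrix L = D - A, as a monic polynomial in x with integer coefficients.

x^6 - 20x^5 + 155x^4 - 580x^3 + 1045x^2 - 726x

Each diagonal entry of L is the vertex degree and each off-diagonal entry is -1 where an edge is present, 0 otherwise; in the order [1, 2, 3, 4, 5, 6] the diagonal is [3, 3, 5, 3, 3, 3]. Computing det(xI - L) by cofactor expansion (or equivalently via sum-over-permutations) gives x^6 - 20x^5 + 155x^4 - 580x^3 + 1045x^2 - 726x. Since p(0) = det(-L) = 0, x divides p(x). By the matrix-tree theorem the graph has (1/6) * product of the nonzero eigenvalues = 121 spanning trees.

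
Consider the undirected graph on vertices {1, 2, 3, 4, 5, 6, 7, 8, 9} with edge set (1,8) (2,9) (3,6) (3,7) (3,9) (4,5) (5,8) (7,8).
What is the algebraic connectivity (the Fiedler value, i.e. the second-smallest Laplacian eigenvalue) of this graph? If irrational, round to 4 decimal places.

0.1729

With the vertex order [1, 2, 3, 4, 5, 6, 7, 8, 9], the degrees are [1, 1, 3, 1, 2, 1, 2, 3, 2], giving D = diag(1, 1, 3, 1, 2, 1, 2, 3, 2) and L = D - A. The smallest Laplacian eigenvalue is always 0. The next one, lambda_2 = 0.1729, measures how hard the graph is to disconnect: larger values mean better connectivity. The largest eigenvalue, 4.5231, is at most the vertex count 9. There is one zero in the spectrum, matching the 1 component.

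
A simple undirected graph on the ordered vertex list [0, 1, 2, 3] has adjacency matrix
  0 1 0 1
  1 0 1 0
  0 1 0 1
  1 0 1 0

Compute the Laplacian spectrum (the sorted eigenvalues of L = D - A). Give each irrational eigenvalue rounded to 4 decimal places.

[0, 2, 2, 4]

Reading degrees in the order [0, 1, 2, 3] gives [2, 2, 2, 2]; set D = diag(2, 2, 2, 2) and form L = D - A. The multiplicity of 0 as a Laplacian eigenvalue equals the number of connected components. The single zero eigenvalue shows the graph is connected. The eigenvalues sum to 8, which equals trace(L) = 2|E|.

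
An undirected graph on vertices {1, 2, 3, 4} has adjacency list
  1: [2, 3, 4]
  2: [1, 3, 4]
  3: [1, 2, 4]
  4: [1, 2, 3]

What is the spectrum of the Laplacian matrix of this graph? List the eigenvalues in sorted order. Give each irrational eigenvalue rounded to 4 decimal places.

With the vertex order [1, 2, 3, 4], the degrees are [3, 3, 3, 3], giving D = diag(3, 3, 3, 3) and L = D - A. L is symmetric positive semidefinite, so every eigenvalue is real and nonnegative. The single zero eigenvalue shows the graph is connected. The largest eigenvalue, 4, is at most the vertex count 4.

[0, 4, 4, 4]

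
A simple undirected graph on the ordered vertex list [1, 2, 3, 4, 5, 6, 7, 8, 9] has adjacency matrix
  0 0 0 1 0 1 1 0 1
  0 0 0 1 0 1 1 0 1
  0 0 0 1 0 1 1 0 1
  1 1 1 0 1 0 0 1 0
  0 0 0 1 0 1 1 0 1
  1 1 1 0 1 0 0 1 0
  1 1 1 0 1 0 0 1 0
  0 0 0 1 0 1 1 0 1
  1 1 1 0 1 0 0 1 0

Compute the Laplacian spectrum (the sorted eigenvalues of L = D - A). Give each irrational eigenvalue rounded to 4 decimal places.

[0, 4, 4, 4, 4, 5, 5, 5, 9]

Reading degrees in the order [1, 2, 3, 4, 5, 6, 7, 8, 9] gives [4, 4, 4, 5, 4, 5, 5, 4, 5]; set D = diag(4, 4, 4, 5, 4, 5, 5, 4, 5) and form L = D - A. Diagonalising L (or applying a numerical eigensolver to the 9x9 matrix) gives the spectrum above. By the matrix-tree theorem the graph has (1/9) * product of the nonzero eigenvalues = 32000 spanning trees. The largest eigenvalue, 9, is at most the vertex count 9.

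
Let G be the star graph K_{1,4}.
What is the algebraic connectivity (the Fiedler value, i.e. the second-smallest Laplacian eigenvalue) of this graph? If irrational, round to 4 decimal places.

1

The graph has 5 vertices and degree multiset [4, 1, 1, 1, 1]; D is the diagonal matrix of degrees and L = D - A. The smallest Laplacian eigenvalue is always 0. The next one, lambda_2 = 1, measures how hard the graph is to disconnect: larger values mean better connectivity.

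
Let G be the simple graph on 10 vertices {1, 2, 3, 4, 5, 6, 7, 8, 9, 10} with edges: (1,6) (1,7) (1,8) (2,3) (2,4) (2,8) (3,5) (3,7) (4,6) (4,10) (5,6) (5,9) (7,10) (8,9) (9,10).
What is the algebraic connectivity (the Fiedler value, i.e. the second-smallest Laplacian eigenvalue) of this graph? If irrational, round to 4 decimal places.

2

Reading degrees in the order [1, 2, 3, 4, 5, 6, 7, 8, 9, 10] gives [3, 3, 3, 3, 3, 3, 3, 3, 3, 3]; set D = diag(3, 3, 3, 3, 3, 3, 3, 3, 3, 3) and form L = D - A. The smallest Laplacian eigenvalue is always 0. The next one, lambda_2 = 2, measures how hard the graph is to disconnect: larger values mean better connectivity. By the matrix-tree theorem the graph has (1/10) * product of the nonzero eigenvalues = 2000 spanning trees.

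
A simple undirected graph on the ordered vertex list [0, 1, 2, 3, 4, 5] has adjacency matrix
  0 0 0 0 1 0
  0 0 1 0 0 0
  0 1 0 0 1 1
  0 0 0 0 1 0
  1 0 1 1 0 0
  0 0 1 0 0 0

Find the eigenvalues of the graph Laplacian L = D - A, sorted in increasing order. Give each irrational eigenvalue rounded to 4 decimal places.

[0, 0.4384, 1, 1, 3, 4.5616]

With the vertex order [0, 1, 2, 3, 4, 5], the degrees are [1, 1, 3, 1, 3, 1], giving D = diag(1, 1, 3, 1, 3, 1) and L = D - A. Diagonalising L (or applying a numerical eigensolver to the 6x6 matrix) gives the spectrum above. The single zero eigenvalue shows the graph is connected.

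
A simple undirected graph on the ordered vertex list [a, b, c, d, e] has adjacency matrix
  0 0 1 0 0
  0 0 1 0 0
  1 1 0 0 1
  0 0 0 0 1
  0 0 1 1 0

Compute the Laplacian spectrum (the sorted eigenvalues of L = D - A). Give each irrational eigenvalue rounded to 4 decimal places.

[0, 0.5188, 1, 2.3111, 4.1701]

Each diagonal entry of L is the vertex degree and each off-diagonal entry is -1 where an edge is present, 0 otherwise; in the order [a, b, c, d, e] the diagonal is [1, 1, 3, 1, 2]. L is symmetric positive semidefinite, so every eigenvalue is real and nonnegative. The single zero eigenvalue shows the graph is connected. The largest eigenvalue, 4.1701, is at most the vertex count 5.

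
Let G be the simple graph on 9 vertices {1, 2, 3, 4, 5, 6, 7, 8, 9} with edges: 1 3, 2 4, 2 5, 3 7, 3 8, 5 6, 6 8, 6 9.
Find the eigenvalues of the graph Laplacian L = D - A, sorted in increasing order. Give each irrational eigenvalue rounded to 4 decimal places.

[0, 0.1658, 0.4679, 1, 1.3434, 1.6527, 3, 3.8794, 4.4909]

Reading degrees in the order [1, 2, 3, 4, 5, 6, 7, 8, 9] gives [1, 2, 3, 1, 2, 3, 1, 2, 1]; set D = diag(1, 2, 3, 1, 2, 3, 1, 2, 1) and form L = D - A. L is symmetric positive semidefinite, so every eigenvalue is real and nonnegative. By the matrix-tree theorem the graph has (1/9) * product of the nonzero eigenvalues = 1 spanning tree. The eigenvalues sum to 16, which equals trace(L) = 2|E|.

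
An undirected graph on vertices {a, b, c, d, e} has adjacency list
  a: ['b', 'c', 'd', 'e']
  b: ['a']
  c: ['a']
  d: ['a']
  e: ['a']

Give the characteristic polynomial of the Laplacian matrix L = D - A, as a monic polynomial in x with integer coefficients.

Each diagonal entry of L is the vertex degree and each off-diagonal entry is -1 where an edge is present, 0 otherwise; in the order [a, b, c, d, e] the diagonal is [4, 1, 1, 1, 1]. Computing det(xI - L) by cofactor expansion (or equivalently via sum-over-permutations) gives x^5 - 8x^4 + 18x^3 - 16x^2 + 5x. Since p(0) = det(-L) = 0, x divides p(x). By the matrix-tree theorem the graph has (1/5) * product of the nonzero eigenvalues = 1 spanning tree. The eigenvalues sum to 8, which equals trace(L) = 2|E|.

x^5 - 8x^4 + 18x^3 - 16x^2 + 5x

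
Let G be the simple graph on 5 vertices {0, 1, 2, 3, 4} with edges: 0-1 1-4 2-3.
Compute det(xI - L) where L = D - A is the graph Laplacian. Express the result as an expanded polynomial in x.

x^5 - 6x^4 + 11x^3 - 6x^2

Each diagonal entry of L is the vertex degree and each off-diagonal entry is -1 where an edge is present, 0 otherwise; in the order [0, 1, 2, 3, 4] the diagonal is [1, 2, 1, 1, 1]. The eigenvalues of L are [0, 0, 1, 2, 3]; the characteristic polynomial is the product of (x - lambda_i), which multiplies out to x^5 - 6x^4 + 11x^3 - 6x^2. The coefficient of x^4 equals -trace(L) = -6, matching the sum of degrees. The largest eigenvalue, 3, is at most the vertex count 5.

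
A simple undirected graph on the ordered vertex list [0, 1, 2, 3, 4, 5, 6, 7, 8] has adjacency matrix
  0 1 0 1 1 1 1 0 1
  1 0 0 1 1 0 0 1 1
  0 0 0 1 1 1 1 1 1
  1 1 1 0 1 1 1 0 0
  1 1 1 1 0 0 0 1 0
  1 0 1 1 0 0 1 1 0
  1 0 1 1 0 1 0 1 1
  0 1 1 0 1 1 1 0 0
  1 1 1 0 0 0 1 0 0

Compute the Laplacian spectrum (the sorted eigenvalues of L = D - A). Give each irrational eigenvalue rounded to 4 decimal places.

Reading degrees in the order [0, 1, 2, 3, 4, 5, 6, 7, 8] gives [6, 5, 6, 6, 5, 5, 6, 5, 4]; set D = diag(6, 5, 6, 6, 5, 5, 6, 5, 4) and form L = D - A. L is symmetric positive semidefinite, so every eigenvalue is real and nonnegative.

[0, 3.7096, 4.0878, 5, 5.6380, 6.5828, 6.7135, 8.0696, 8.1987]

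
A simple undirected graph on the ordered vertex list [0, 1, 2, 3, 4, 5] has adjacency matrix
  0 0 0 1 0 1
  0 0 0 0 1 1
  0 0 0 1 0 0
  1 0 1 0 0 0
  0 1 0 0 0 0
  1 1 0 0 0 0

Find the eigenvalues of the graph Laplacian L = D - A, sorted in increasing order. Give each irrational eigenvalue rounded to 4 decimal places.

[0, 0.2679, 1, 2, 3, 3.7321]

With the vertex order [0, 1, 2, 3, 4, 5], the degrees are [2, 2, 1, 2, 1, 2], giving D = diag(2, 2, 1, 2, 1, 2) and L = D - A. Since every row of L sums to 0, the all-ones vector is in the kernel and 0 is an eigenvalue. There is one zero in the spectrum, matching the 1 component.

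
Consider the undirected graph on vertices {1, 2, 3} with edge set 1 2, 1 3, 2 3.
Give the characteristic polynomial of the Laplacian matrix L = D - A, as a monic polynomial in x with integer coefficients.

Each diagonal entry of L is the vertex degree and each off-diagonal entry is -1 where an edge is present, 0 otherwise; in the order [1, 2, 3] the diagonal is [2, 2, 2]. Computing det(xI - L) by cofactor expansion (or equivalently via sum-over-permutations) gives x^3 - 6x^2 + 9x. The constant term is 0 because L is singular (the all-ones vector lies in its kernel). The largest eigenvalue, 3, is at most the vertex count 3. By the matrix-tree theorem the graph has (1/3) * product of the nonzero eigenvalues = 3 spanning trees.

x^3 - 6x^2 + 9x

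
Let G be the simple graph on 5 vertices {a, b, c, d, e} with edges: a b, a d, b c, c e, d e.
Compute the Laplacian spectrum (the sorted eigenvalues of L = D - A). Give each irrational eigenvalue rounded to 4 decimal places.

With the vertex order [a, b, c, d, e], the degrees are [2, 2, 2, 2, 2], giving D = diag(2, 2, 2, 2, 2) and L = D - A. The multiplicity of 0 as a Laplacian eigenvalue equals the number of connected components. The single zero eigenvalue shows the graph is connected.

[0, 1.3820, 1.3820, 3.6180, 3.6180]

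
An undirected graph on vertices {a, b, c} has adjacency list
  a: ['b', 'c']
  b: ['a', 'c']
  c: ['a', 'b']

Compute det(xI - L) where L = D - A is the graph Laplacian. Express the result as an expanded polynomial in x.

x^3 - 6x^2 + 9x

With the vertex order [a, b, c], the degrees are [2, 2, 2], giving D = diag(2, 2, 2) and L = D - A. Computing det(xI - L) by cofactor expansion (or equivalently via sum-over-permutations) gives x^3 - 6x^2 + 9x. The coefficient of x^2 equals -trace(L) = -6, matching the sum of degrees.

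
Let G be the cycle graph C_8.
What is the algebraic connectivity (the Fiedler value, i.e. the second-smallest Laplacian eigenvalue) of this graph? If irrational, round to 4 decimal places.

0.5858

The graph has 8 vertices and degree multiset [2, 2, 2, 2, 2, 2, 2, 2]; D is the diagonal matrix of degrees and L = D - A. The sorted Laplacian eigenvalues are [0, 0.5858, 0.5858, 2, 2, 3.4142, 3.4142, 4]; the algebraic connectivity is the second entry, 0.5858. By the matrix-tree theorem the graph has (1/8) * product of the nonzero eigenvalues = 8 spanning trees.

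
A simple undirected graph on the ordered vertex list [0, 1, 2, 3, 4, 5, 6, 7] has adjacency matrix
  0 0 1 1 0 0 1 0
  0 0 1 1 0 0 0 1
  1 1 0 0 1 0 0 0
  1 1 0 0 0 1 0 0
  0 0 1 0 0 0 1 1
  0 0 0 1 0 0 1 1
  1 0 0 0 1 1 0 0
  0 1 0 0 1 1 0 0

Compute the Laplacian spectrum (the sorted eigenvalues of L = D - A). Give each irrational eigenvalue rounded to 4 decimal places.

Each diagonal entry of L is the vertex degree and each off-diagonal entry is -1 where an edge is present, 0 otherwise; in the order [0, 1, 2, 3, 4, 5, 6, 7] the diagonal is [3, 3, 3, 3, 3, 3, 3, 3]. Since every row of L sums to 0, the all-ones vector is in the kernel and 0 is an eigenvalue. The single zero eigenvalue shows the graph is connected.

[0, 2, 2, 2, 4, 4, 4, 6]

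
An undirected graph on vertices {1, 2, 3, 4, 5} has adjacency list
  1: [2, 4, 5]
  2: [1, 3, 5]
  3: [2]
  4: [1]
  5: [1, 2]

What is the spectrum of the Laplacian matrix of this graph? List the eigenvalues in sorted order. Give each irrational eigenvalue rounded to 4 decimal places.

Reading degrees in the order [1, 2, 3, 4, 5] gives [3, 3, 1, 1, 2]; set D = diag(3, 3, 1, 1, 2) and form L = D - A. Since every row of L sums to 0, the all-ones vector is in the kernel and 0 is an eigenvalue. The single zero eigenvalue shows the graph is connected.

[0, 0.6972, 1.3820, 3.6180, 4.3028]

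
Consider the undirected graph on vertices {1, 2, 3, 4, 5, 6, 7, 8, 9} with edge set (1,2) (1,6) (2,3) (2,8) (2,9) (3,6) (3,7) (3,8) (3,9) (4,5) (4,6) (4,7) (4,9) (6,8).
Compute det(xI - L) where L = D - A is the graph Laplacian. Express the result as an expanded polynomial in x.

x^9 - 28x^8 + 328x^7 - 2090x^6 + 7882x^5 - 17906x^4 + 23741x^3 - 16602x^2 + 4599x

With the vertex order [1, 2, 3, 4, 5, 6, 7, 8, 9], the degrees are [2, 4, 5, 4, 1, 4, 2, 3, 3], giving D = diag(2, 4, 5, 4, 1, 4, 2, 3, 3) and L = D - A. L has integer entries, so p(x) = det(xI - L) has integer coefficients. Expanding the determinant yields x^9 - 28x^8 + 328x^7 - 2090x^6 + 7882x^5 - 17906x^4 + 23741x^3 - 16602x^2 + 4599x. The constant term is 0 because L is singular (the all-ones vector lies in its kernel). The largest eigenvalue, 6.6504, is at most the vertex count 9.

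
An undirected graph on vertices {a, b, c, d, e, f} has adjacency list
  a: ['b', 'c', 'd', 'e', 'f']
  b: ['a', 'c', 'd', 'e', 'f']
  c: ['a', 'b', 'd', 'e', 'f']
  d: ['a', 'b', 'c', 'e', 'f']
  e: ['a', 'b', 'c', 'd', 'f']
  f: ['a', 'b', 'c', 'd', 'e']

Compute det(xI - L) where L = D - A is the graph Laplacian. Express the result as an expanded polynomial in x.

x^6 - 30x^5 + 360x^4 - 2160x^3 + 6480x^2 - 7776x

With the vertex order [a, b, c, d, e, f], the degrees are [5, 5, 5, 5, 5, 5], giving D = diag(5, 5, 5, 5, 5, 5) and L = D - A. L has integer entries, so p(x) = det(xI - L) has integer coefficients. Expanding the determinant yields x^6 - 30x^5 + 360x^4 - 2160x^3 + 6480x^2 - 7776x. The coefficient of x^5 equals -trace(L) = -30, matching the sum of degrees. The eigenvalues sum to 30, which equals trace(L) = 2|E|. There is one zero in the spectrum, matching the 1 component.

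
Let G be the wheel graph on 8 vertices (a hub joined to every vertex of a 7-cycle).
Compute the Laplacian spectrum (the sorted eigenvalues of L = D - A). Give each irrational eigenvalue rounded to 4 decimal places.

[0, 1.7530, 1.7530, 3.4450, 3.4450, 4.8019, 4.8019, 8]

The graph has 8 vertices and degree multiset [7, 3, 3, 3, 3, 3, 3, 3]; D is the diagonal matrix of degrees and L = D - A. Diagonalising L (or applying a numerical eigensolver to the 8x8 matrix) gives the spectrum above. The single zero eigenvalue shows the graph is connected. By the matrix-tree theorem the graph has (1/8) * product of the nonzero eigenvalues = 841 spanning trees.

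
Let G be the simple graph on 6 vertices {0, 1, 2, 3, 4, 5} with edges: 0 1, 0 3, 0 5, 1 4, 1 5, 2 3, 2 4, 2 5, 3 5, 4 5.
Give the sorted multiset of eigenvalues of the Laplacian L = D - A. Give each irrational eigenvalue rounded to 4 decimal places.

[0, 2.3820, 2.3820, 4.6180, 4.6180, 6]

Reading degrees in the order [0, 1, 2, 3, 4, 5] gives [3, 3, 3, 3, 3, 5]; set D = diag(3, 3, 3, 3, 3, 5) and form L = D - A. The multiplicity of 0 as a Laplacian eigenvalue equals the number of connected components. The single zero eigenvalue shows the graph is connected. The largest eigenvalue, 6, is at most the vertex count 6. There is one zero in the spectrum, matching the 1 component.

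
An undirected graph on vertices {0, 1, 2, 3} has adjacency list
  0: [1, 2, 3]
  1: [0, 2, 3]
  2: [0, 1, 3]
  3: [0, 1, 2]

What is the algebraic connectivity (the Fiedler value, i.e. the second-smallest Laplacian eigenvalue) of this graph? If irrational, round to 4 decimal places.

4

Reading degrees in the order [0, 1, 2, 3] gives [3, 3, 3, 3]; set D = diag(3, 3, 3, 3) and form L = D - A. Computing the eigenvalues of L and sorting gives [0, 4, 4, 4]. The Fiedler value lambda_2 = 4 is strictly positive, so the graph is connected. By the matrix-tree theorem the graph has (1/4) * product of the nonzero eigenvalues = 16 spanning trees. There is one zero in the spectrum, matching the 1 component.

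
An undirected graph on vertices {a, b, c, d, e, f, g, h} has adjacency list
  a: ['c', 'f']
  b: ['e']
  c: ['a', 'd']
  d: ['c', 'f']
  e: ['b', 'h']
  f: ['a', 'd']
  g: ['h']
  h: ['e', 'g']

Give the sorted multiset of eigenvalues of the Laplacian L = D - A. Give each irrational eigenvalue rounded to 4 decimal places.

[0, 0, 0.5858, 2, 2, 2, 3.4142, 4]

Each diagonal entry of L is the vertex degree and each off-diagonal entry is -1 where an edge is present, 0 otherwise; in the order [a, b, c, d, e, f, g, h] the diagonal is [2, 1, 2, 2, 2, 2, 1, 2]. Since every row of L sums to 0, the all-ones vector is in the kernel and 0 is an eigenvalue. The 2 zero eigenvalues correspond to the 2 connected components.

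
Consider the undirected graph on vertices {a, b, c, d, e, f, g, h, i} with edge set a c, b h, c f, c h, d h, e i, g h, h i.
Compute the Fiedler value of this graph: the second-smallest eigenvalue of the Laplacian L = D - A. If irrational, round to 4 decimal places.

Each diagonal entry of L is the vertex degree and each off-diagonal entry is -1 where an edge is present, 0 otherwise; in the order [a, b, c, d, e, f, g, h, i] the diagonal is [1, 1, 3, 1, 1, 1, 1, 5, 2]. The smallest Laplacian eigenvalue is always 0. The next one, lambda_2 = 0.3158, measures how hard the graph is to disconnect: larger values mean better connectivity. The largest eigenvalue, 6.1860, is at most the vertex count 9.

0.3158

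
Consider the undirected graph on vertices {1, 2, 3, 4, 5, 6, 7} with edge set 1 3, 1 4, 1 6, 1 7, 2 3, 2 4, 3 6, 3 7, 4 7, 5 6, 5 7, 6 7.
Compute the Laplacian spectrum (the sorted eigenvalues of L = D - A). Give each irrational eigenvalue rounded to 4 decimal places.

Reading degrees in the order [1, 2, 3, 4, 5, 6, 7] gives [4, 2, 4, 3, 2, 4, 5]; set D = diag(4, 2, 4, 3, 2, 4, 5) and form L = D - A. The multiplicity of 0 as a Laplacian eigenvalue equals the number of connected components. The largest eigenvalue, 6.2039, is at most the vertex count 7. By the matrix-tree theorem the graph has (1/7) * product of the nonzero eigenvalues = 284 spanning trees.

[0, 1.3749, 2.5858, 3.1707, 5.2505, 5.4142, 6.2039]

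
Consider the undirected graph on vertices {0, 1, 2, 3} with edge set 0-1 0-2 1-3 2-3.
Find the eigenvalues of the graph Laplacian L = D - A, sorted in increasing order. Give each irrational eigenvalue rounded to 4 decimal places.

[0, 2, 2, 4]

Each diagonal entry of L is the vertex degree and each off-diagonal entry is -1 where an edge is present, 0 otherwise; in the order [0, 1, 2, 3] the diagonal is [2, 2, 2, 2]. L is symmetric positive semidefinite, so every eigenvalue is real and nonnegative. The single zero eigenvalue shows the graph is connected. By the matrix-tree theorem the graph has (1/4) * product of the nonzero eigenvalues = 4 spanning trees.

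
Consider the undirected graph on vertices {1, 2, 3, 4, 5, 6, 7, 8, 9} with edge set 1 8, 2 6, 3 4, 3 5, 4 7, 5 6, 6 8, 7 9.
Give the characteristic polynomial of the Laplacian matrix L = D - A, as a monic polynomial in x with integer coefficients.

x^9 - 16x^8 + 104x^7 - 354x^6 + 678x^5 - 730x^4 + 417x^3 - 110x^2 + 9x

Reading degrees in the order [1, 2, 3, 4, 5, 6, 7, 8, 9] gives [1, 1, 2, 2, 2, 3, 2, 2, 1]; set D = diag(1, 1, 2, 2, 2, 3, 2, 2, 1) and form L = D - A. L has integer entries, so p(x) = det(xI - L) has integer coefficients. Expanding the determinant yields x^9 - 16x^8 + 104x^7 - 354x^6 + 678x^5 - 730x^4 + 417x^3 - 110x^2 + 9x. The coefficient of x^8 equals -trace(L) = -16, matching the sum of degrees. By the matrix-tree theorem the graph has (1/9) * product of the nonzero eigenvalues = 1 spanning tree. The eigenvalues sum to 16, which equals trace(L) = 2|E|.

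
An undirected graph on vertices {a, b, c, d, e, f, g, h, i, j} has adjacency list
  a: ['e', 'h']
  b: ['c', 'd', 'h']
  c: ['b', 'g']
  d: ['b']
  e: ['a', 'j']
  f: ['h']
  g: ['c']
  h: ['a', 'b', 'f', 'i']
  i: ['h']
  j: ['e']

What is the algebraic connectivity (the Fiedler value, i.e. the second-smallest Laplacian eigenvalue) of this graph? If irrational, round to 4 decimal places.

Each diagonal entry of L is the vertex degree and each off-diagonal entry is -1 where an edge is present, 0 otherwise; in the order [a, b, c, d, e, f, g, h, i, j] the diagonal is [2, 3, 2, 1, 2, 1, 1, 4, 1, 1]. The sorted Laplacian eigenvalues are [0, 0.1861, 0.4111, 0.6824, 1, 1.4697, 2.1671, 3.0584, 3.6781, 5.3472]; the algebraic connectivity is the second entry, 0.1861.

0.1861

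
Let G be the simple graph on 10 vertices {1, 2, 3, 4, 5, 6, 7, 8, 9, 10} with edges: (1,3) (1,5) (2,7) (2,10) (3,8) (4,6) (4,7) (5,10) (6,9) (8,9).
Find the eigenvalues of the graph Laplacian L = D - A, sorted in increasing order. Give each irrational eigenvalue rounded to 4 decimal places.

[0, 0.3820, 0.3820, 1.3820, 1.3820, 2.6180, 2.6180, 3.6180, 3.6180, 4]

Reading degrees in the order [1, 2, 3, 4, 5, 6, 7, 8, 9, 10] gives [2, 2, 2, 2, 2, 2, 2, 2, 2, 2]; set D = diag(2, 2, 2, 2, 2, 2, 2, 2, 2, 2) and form L = D - A. The multiplicity of 0 as a Laplacian eigenvalue equals the number of connected components. The largest eigenvalue, 4, is at most the vertex count 10.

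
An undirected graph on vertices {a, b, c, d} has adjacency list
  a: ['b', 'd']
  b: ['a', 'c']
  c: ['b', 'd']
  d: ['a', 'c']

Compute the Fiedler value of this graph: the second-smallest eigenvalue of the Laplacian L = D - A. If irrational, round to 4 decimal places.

2

Each diagonal entry of L is the vertex degree and each off-diagonal entry is -1 where an edge is present, 0 otherwise; in the order [a, b, c, d] the diagonal is [2, 2, 2, 2]. The sorted Laplacian eigenvalues are [0, 2, 2, 4]; the algebraic connectivity is the second entry, 2. By the matrix-tree theorem the graph has (1/4) * product of the nonzero eigenvalues = 4 spanning trees.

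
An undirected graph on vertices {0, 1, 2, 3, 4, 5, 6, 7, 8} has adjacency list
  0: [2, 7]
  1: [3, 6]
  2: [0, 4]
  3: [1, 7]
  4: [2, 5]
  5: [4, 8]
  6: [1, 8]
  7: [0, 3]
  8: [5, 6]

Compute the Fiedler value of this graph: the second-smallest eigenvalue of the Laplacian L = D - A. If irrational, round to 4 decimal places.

0.4679

With the vertex order [0, 1, 2, 3, 4, 5, 6, 7, 8], the degrees are [2, 2, 2, 2, 2, 2, 2, 2, 2], giving D = diag(2, 2, 2, 2, 2, 2, 2, 2, 2) and L = D - A. The smallest Laplacian eigenvalue is always 0. The next one, lambda_2 = 0.4679, measures how hard the graph is to disconnect: larger values mean better connectivity. There is one zero in the spectrum, matching the 1 component. The eigenvalues sum to 18, which equals trace(L) = 2|E|.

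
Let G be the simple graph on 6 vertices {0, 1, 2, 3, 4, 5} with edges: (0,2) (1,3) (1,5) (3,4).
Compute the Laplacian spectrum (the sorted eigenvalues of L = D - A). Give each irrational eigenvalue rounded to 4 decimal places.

[0, 0, 0.5858, 2, 2, 3.4142]

With the vertex order [0, 1, 2, 3, 4, 5], the degrees are [1, 2, 1, 2, 1, 1], giving D = diag(1, 2, 1, 2, 1, 1) and L = D - A. L is symmetric positive semidefinite, so every eigenvalue is real and nonnegative. The 2 zero eigenvalues correspond to the 2 connected components. The eigenvalues sum to 8, which equals trace(L) = 2|E|. The largest eigenvalue, 3.4142, is at most the vertex count 6.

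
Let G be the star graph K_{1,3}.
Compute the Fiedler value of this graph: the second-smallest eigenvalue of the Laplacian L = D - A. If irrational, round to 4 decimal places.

1

The graph has 4 vertices and degree multiset [3, 1, 1, 1]; D is the diagonal matrix of degrees and L = D - A. Computing the eigenvalues of L and sorting gives [0, 1, 1, 4]. The Fiedler value lambda_2 = 1 is strictly positive, so the graph is connected.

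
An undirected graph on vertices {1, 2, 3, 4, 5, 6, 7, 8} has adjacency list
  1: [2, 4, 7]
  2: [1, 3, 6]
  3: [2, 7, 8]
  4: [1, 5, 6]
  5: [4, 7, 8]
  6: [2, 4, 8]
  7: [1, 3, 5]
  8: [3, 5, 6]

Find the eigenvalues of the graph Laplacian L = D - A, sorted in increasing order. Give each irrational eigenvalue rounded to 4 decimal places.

Each diagonal entry of L is the vertex degree and each off-diagonal entry is -1 where an edge is present, 0 otherwise; in the order [1, 2, 3, 4, 5, 6, 7, 8] the diagonal is [3, 3, 3, 3, 3, 3, 3, 3]. L is symmetric positive semidefinite, so every eigenvalue is real and nonnegative. By the matrix-tree theorem the graph has (1/8) * product of the nonzero eigenvalues = 384 spanning trees.

[0, 2, 2, 2, 4, 4, 4, 6]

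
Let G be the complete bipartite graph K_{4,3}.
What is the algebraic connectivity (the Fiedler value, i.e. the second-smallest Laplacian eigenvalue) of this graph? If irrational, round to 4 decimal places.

The graph has 7 vertices and degree multiset [4, 4, 4, 3, 3, 3, 3]; D is the diagonal matrix of degrees and L = D - A. Computing the eigenvalues of L and sorting gives [0, 3, 3, 3, 4, 4, 7]. The Fiedler value lambda_2 = 3 is strictly positive, so the graph is connected.

3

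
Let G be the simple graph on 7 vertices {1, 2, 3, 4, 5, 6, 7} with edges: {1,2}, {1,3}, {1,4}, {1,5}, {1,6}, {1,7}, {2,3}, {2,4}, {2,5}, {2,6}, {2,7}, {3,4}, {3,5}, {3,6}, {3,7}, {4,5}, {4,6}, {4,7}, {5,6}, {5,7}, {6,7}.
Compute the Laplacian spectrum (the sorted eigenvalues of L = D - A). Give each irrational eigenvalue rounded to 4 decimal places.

[0, 7, 7, 7, 7, 7, 7]

Each diagonal entry of L is the vertex degree and each off-diagonal entry is -1 where an edge is present, 0 otherwise; in the order [1, 2, 3, 4, 5, 6, 7] the diagonal is [6, 6, 6, 6, 6, 6, 6]. L is symmetric positive semidefinite, so every eigenvalue is real and nonnegative. The largest eigenvalue, 7, is at most the vertex count 7. The eigenvalues sum to 42, which equals trace(L) = 2|E|.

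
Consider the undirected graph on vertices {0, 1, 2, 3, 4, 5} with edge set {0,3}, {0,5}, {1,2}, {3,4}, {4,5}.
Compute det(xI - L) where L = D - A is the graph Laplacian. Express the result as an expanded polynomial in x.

Reading degrees in the order [0, 1, 2, 3, 4, 5] gives [2, 1, 1, 2, 2, 2]; set D = diag(2, 1, 1, 2, 2, 2) and form L = D - A. The eigenvalues of L are [0, 0, 2, 2, 2, 4]; the characteristic polynomial is the product of (x - lambda_i), which multiplies out to x^6 - 10x^5 + 36x^4 - 56x^3 + 32x^2. The coefficient of x^5 equals -trace(L) = -10, matching the sum of degrees.

x^6 - 10x^5 + 36x^4 - 56x^3 + 32x^2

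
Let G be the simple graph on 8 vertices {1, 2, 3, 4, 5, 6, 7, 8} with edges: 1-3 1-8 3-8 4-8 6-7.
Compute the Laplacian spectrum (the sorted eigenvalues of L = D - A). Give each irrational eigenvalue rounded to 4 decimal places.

Reading degrees in the order [1, 2, 3, 4, 5, 6, 7, 8] gives [2, 0, 2, 1, 0, 1, 1, 3]; set D = diag(2, 0, 2, 1, 0, 1, 1, 3) and form L = D - A. L is symmetric positive semidefinite, so every eigenvalue is real and nonnegative. The 4 zero eigenvalues correspond to the 4 connected components. The largest eigenvalue, 4, is at most the vertex count 8.

[0, 0, 0, 0, 1, 2, 3, 4]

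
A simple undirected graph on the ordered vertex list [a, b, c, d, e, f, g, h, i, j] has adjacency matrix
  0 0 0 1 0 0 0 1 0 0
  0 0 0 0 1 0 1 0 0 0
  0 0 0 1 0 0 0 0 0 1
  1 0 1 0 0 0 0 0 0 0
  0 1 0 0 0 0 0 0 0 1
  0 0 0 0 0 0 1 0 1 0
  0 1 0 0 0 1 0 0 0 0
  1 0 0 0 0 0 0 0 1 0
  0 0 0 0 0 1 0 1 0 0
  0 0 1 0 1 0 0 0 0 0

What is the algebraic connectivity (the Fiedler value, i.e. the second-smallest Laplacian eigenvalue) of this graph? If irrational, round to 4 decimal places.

0.3820

Each diagonal entry of L is the vertex degree and each off-diagonal entry is -1 where an edge is present, 0 otherwise; in the order [a, b, c, d, e, f, g, h, i, j] the diagonal is [2, 2, 2, 2, 2, 2, 2, 2, 2, 2]. The smallest Laplacian eigenvalue is always 0. The next one, lambda_2 = 0.3820, measures how hard the graph is to disconnect: larger values mean better connectivity.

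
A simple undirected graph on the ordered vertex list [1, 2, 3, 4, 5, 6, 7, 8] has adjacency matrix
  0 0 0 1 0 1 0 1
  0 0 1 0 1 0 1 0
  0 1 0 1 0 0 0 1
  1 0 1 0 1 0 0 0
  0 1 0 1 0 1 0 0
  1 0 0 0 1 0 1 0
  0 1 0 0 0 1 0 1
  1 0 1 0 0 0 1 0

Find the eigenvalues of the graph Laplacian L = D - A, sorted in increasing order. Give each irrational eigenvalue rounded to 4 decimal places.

Each diagonal entry of L is the vertex degree and each off-diagonal entry is -1 where an edge is present, 0 otherwise; in the order [1, 2, 3, 4, 5, 6, 7, 8] the diagonal is [3, 3, 3, 3, 3, 3, 3, 3]. Diagonalising L (or applying a numerical eigensolver to the 8x8 matrix) gives the spectrum above. The single zero eigenvalue shows the graph is connected. The largest eigenvalue, 6, is at most the vertex count 8. The eigenvalues sum to 24, which equals trace(L) = 2|E|.

[0, 2, 2, 2, 4, 4, 4, 6]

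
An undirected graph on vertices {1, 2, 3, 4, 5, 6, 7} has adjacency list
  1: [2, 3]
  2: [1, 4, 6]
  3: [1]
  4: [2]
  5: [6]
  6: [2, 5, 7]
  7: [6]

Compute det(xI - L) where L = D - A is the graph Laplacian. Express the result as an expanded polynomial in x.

x^7 - 12x^6 + 53x^5 - 108x^4 + 105x^3 - 46x^2 + 7x

Reading degrees in the order [1, 2, 3, 4, 5, 6, 7] gives [2, 3, 1, 1, 1, 3, 1]; set D = diag(2, 3, 1, 1, 1, 3, 1) and form L = D - A. L has integer entries, so p(x) = det(xI - L) has integer coefficients. Expanding the determinant yields x^7 - 12x^6 + 53x^5 - 108x^4 + 105x^3 - 46x^2 + 7x. Since p(0) = det(-L) = 0, x divides p(x). The largest eigenvalue, 4.6287, is at most the vertex count 7. By the matrix-tree theorem the graph has (1/7) * product of the nonzero eigenvalues = 1 spanning tree.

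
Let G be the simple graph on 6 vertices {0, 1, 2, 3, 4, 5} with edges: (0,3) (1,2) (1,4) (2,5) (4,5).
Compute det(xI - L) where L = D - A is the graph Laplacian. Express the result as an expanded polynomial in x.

x^6 - 10x^5 + 36x^4 - 56x^3 + 32x^2

Each diagonal entry of L is the vertex degree and each off-diagonal entry is -1 where an edge is present, 0 otherwise; in the order [0, 1, 2, 3, 4, 5] the diagonal is [1, 2, 2, 1, 2, 2]. Computing det(xI - L) by cofactor expansion (or equivalently via sum-over-permutations) gives x^6 - 10x^5 + 36x^4 - 56x^3 + 32x^2. Since p(0) = det(-L) = 0, x divides p(x). The eigenvalues sum to 10, which equals trace(L) = 2|E|.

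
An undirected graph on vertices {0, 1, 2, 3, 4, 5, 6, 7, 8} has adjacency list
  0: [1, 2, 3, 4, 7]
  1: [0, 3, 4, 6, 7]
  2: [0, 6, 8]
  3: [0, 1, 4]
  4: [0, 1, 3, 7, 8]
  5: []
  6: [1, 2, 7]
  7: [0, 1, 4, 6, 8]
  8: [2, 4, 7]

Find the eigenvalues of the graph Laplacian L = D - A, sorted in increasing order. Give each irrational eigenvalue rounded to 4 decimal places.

Each diagonal entry of L is the vertex degree and each off-diagonal entry is -1 where an edge is present, 0 otherwise; in the order [0, 1, 2, 3, 4, 5, 6, 7, 8] the diagonal is [5, 5, 3, 3, 5, 0, 3, 5, 3]. L is symmetric positive semidefinite, so every eigenvalue is real and nonnegative. The 2 zero eigenvalues correspond to the 2 connected components.

[0, 0, 2.0271, 2.6972, 3.4312, 4.5898, 6.1800, 6.3028, 6.7719]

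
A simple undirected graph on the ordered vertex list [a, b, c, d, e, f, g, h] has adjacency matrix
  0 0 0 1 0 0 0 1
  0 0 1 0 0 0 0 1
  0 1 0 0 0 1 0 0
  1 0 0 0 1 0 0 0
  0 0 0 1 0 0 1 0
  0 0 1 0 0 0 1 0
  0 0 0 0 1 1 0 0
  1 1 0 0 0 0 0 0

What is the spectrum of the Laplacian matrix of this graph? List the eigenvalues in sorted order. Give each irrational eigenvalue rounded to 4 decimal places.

[0, 0.5858, 0.5858, 2, 2, 3.4142, 3.4142, 4]

Reading degrees in the order [a, b, c, d, e, f, g, h] gives [2, 2, 2, 2, 2, 2, 2, 2]; set D = diag(2, 2, 2, 2, 2, 2, 2, 2) and form L = D - A. L is symmetric positive semidefinite, so every eigenvalue is real and nonnegative.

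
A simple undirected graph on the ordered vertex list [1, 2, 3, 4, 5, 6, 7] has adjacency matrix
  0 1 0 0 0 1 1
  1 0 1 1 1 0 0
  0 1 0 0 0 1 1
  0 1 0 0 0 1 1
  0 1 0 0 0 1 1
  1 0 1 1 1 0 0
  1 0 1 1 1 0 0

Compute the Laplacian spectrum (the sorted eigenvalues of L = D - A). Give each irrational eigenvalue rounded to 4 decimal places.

[0, 3, 3, 3, 4, 4, 7]

With the vertex order [1, 2, 3, 4, 5, 6, 7], the degrees are [3, 4, 3, 3, 3, 4, 4], giving D = diag(3, 4, 3, 3, 3, 4, 4) and L = D - A. L is symmetric positive semidefinite, so every eigenvalue is real and nonnegative. The single zero eigenvalue shows the graph is connected. There is one zero in the spectrum, matching the 1 component. The eigenvalues sum to 24, which equals trace(L) = 2|E|.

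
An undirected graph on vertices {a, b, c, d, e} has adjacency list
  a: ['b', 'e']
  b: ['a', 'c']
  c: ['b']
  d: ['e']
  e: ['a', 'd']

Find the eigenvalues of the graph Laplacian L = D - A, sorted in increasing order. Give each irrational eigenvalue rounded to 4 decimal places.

With the vertex order [a, b, c, d, e], the degrees are [2, 2, 1, 1, 2], giving D = diag(2, 2, 1, 1, 2) and L = D - A. L is symmetric positive semidefinite, so every eigenvalue is real and nonnegative. The single zero eigenvalue shows the graph is connected. The eigenvalues sum to 8, which equals trace(L) = 2|E|.

[0, 0.3820, 1.3820, 2.6180, 3.6180]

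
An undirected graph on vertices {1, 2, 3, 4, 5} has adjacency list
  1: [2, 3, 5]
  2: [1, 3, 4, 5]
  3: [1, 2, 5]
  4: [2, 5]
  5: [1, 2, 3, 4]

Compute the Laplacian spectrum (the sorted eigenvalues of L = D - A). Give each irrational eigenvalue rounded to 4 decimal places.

[0, 2, 4, 5, 5]

Reading degrees in the order [1, 2, 3, 4, 5] gives [3, 4, 3, 2, 4]; set D = diag(3, 4, 3, 2, 4) and form L = D - A. Diagonalising L (or applying a numerical eigensolver to the 5x5 matrix) gives the spectrum above. The single zero eigenvalue shows the graph is connected. By the matrix-tree theorem the graph has (1/5) * product of the nonzero eigenvalues = 40 spanning trees.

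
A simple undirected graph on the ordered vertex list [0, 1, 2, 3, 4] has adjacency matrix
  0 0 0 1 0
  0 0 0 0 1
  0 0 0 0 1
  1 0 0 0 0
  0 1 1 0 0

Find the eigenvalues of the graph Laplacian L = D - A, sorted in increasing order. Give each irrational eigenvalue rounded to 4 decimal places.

With the vertex order [0, 1, 2, 3, 4], the degrees are [1, 1, 1, 1, 2], giving D = diag(1, 1, 1, 1, 2) and L = D - A. Since every row of L sums to 0, the all-ones vector is in the kernel and 0 is an eigenvalue. The 2 zero eigenvalues correspond to the 2 connected components. The largest eigenvalue, 3, is at most the vertex count 5.

[0, 0, 1, 2, 3]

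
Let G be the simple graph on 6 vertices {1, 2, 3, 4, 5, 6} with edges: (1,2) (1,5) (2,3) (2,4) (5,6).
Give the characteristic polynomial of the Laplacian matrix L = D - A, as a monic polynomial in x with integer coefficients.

With the vertex order [1, 2, 3, 4, 5, 6], the degrees are [2, 3, 1, 1, 2, 1], giving D = diag(2, 3, 1, 1, 2, 1) and L = D - A. Computing det(xI - L) by cofactor expansion (or equivalently via sum-over-permutations) gives x^6 - 10x^5 + 35x^4 - 52x^3 + 32x^2 - 6x. Since p(0) = det(-L) = 0, x divides p(x). By the matrix-tree theorem the graph has (1/6) * product of the nonzero eigenvalues = 1 spanning tree. There is one zero in the spectrum, matching the 1 component.

x^6 - 10x^5 + 35x^4 - 52x^3 + 32x^2 - 6x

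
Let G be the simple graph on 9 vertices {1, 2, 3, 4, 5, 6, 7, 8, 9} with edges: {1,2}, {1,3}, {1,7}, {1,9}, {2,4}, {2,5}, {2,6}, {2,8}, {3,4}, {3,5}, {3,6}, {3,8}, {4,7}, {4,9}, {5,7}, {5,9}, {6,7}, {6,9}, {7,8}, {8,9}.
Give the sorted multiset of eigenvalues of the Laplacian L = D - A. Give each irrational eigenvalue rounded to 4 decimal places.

Each diagonal entry of L is the vertex degree and each off-diagonal entry is -1 where an edge is present, 0 otherwise; in the order [1, 2, 3, 4, 5, 6, 7, 8, 9] the diagonal is [4, 5, 5, 4, 4, 4, 5, 4, 5]. Since every row of L sums to 0, the all-ones vector is in the kernel and 0 is an eigenvalue. The largest eigenvalue, 9, is at most the vertex count 9.

[0, 4, 4, 4, 4, 5, 5, 5, 9]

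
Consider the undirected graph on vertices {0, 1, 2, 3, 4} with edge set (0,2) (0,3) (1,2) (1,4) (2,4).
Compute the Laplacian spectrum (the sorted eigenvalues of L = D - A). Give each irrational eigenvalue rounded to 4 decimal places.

[0, 0.5188, 2.3111, 3, 4.1701]

Reading degrees in the order [0, 1, 2, 3, 4] gives [2, 2, 3, 1, 2]; set D = diag(2, 2, 3, 1, 2) and form L = D - A. The multiplicity of 0 as a Laplacian eigenvalue equals the number of connected components. The single zero eigenvalue shows the graph is connected. The largest eigenvalue, 4.1701, is at most the vertex count 5. There is one zero in the spectrum, matching the 1 component.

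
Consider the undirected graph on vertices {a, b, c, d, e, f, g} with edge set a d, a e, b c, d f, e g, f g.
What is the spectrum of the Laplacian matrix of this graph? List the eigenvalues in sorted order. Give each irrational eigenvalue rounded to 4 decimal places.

[0, 0, 1.3820, 1.3820, 2, 3.6180, 3.6180]

With the vertex order [a, b, c, d, e, f, g], the degrees are [2, 1, 1, 2, 2, 2, 2], giving D = diag(2, 1, 1, 2, 2, 2, 2) and L = D - A. Diagonalising L (or applying a numerical eigensolver to the 7x7 matrix) gives the spectrum above. The 2 zero eigenvalues correspond to the 2 connected components.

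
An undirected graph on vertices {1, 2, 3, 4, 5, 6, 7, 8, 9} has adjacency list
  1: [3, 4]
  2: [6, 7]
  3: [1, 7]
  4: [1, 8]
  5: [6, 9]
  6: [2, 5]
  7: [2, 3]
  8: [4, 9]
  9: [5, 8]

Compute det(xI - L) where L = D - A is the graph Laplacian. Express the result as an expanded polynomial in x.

With the vertex order [1, 2, 3, 4, 5, 6, 7, 8, 9], the degrees are [2, 2, 2, 2, 2, 2, 2, 2, 2], giving D = diag(2, 2, 2, 2, 2, 2, 2, 2, 2) and L = D - A. Computing det(xI - L) by cofactor expansion (or equivalently via sum-over-permutations) gives x^9 - 18x^8 + 135x^7 - 546x^6 + 1287x^5 - 1782x^4 + 1386x^3 - 540x^2 + 81x. The coefficient of x^8 equals -trace(L) = -18, matching the sum of degrees. There is one zero in the spectrum, matching the 1 component. The eigenvalues sum to 18, which equals trace(L) = 2|E|.

x^9 - 18x^8 + 135x^7 - 546x^6 + 1287x^5 - 1782x^4 + 1386x^3 - 540x^2 + 81x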